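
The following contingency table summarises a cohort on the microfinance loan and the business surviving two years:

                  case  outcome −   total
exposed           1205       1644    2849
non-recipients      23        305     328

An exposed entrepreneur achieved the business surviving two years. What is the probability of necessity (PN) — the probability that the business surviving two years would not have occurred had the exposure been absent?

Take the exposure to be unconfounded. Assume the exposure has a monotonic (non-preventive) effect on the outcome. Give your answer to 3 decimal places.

PN ≈ 0.834

p₁ = P(outcome | exposed) = 1205/2849 = 0.42296
p₀ = P(outcome | unexposed) = 23/328 = 0.070122
Under exogeneity and monotonicity, PN = (p₁ − p₀)/p₁.
PN = (0.42296 − 0.070122) / 0.42296 ≈ 0.8342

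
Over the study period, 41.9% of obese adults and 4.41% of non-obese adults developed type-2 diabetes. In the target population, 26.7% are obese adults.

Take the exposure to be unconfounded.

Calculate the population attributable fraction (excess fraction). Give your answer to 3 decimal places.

p₁ = 0.419, p₀ = 0.0441.
Overall risk P(Y=1) = π·p₁ + (1−π)·p₀ = 0.267×0.419 + 0.733×0.0441 = 0.1442.
Under exogeneity, PAF = [P(Y=1) − p₀] / P(Y=1).
PAF = (0.1442 − 0.0441) / 0.1442 ≈ 0.6942

PAF ≈ 0.694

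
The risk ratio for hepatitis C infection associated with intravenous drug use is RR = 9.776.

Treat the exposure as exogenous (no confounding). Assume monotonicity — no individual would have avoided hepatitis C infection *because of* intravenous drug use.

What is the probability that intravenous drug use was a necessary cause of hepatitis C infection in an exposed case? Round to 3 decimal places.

Under exogeneity and monotonicity, PN = (RR − 1) / RR = 1 − 1/RR.
PN = (9.776 − 1) / 9.776 = 8.776 / 9.776 ≈ 0.8977

PN ≈ 0.898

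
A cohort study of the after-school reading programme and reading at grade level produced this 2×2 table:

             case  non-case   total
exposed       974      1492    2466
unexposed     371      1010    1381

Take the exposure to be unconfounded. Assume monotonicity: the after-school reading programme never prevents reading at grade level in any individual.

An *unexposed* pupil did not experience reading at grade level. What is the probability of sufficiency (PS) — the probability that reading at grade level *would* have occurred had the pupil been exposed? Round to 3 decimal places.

p₁ = P(outcome | exposed) = 974/2466 = 0.39497
p₀ = P(outcome | unexposed) = 371/1381 = 0.26865
Under exogeneity and monotonicity, PS = (p₁ − p₀) / (1 − p₀).
PS = (0.39497 − 0.26865) / (1 − 0.26865) = 0.12633 / 0.73135 ≈ 0.1727

PS ≈ 0.173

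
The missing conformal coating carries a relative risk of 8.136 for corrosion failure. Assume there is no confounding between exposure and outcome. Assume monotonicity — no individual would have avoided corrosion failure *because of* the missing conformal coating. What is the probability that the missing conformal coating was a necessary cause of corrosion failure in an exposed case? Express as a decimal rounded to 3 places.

PN ≈ 0.877

Under exogeneity and monotonicity, PN = (RR − 1) / RR = 1 − 1/RR.
PN = (8.136 − 1) / 8.136 = 7.136 / 8.136 ≈ 0.8771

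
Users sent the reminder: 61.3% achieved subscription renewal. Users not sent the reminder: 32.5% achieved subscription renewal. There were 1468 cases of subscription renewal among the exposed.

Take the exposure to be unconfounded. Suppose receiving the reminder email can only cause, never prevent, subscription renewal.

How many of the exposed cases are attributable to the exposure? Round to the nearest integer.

about 690 cases

p₁ = 0.613, p₀ = 0.325.
PN = (p₁ − p₀)/p₁ = (0.613 − 0.325) / 0.613 ≈ 0.46982.
Attributable cases ≈ PN × (exposed cases) = 0.46982 × 1468 ≈ 689.70.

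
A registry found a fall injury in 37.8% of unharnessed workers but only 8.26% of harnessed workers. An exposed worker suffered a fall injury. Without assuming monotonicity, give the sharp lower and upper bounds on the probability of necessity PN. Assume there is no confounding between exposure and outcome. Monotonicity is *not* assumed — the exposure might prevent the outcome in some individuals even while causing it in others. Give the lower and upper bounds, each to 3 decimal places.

0.781 ≤ PN ≤ 1.000

p₁ = 0.378, p₀ = 0.0826.
Under exogeneity alone the bounds on PN are max{0,(p₁−p₀)/p₁} ≤ PN ≤ min{1,(1−p₀)/p₁}.
  lower = (p₁ − p₀)/p₁ = 0.2954 / 0.378 ≈ 0.7815
  upper = min{1, (1 − p₀)/p₁} = 0.9174 / 0.378 ≈ 2.4270 → capped at 1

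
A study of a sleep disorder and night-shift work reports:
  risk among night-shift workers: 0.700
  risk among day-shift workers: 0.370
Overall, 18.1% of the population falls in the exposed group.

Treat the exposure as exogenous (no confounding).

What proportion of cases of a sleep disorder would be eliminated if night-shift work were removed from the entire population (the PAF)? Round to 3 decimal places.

Let p₁ = 0.7, p₀ = 0.37.
Overall risk P(Y=1) = π·p₁ + (1−π)·p₀ = 0.181×0.7 + 0.819×0.37 = 0.42973.
Under exogeneity, PAF = [P(Y=1) − p₀] / P(Y=1).
PAF = (0.42973 − 0.37) / 0.42973 ≈ 0.1390

PAF ≈ 0.139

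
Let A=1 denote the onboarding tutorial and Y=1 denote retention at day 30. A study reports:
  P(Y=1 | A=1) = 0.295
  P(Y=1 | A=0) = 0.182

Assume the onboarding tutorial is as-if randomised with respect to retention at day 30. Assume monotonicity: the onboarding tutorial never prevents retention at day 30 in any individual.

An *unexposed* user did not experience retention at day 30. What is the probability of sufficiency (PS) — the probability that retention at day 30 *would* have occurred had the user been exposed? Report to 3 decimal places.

PS ≈ 0.138

Let p₁ = 0.295, p₀ = 0.182.
Under exogeneity and monotonicity, PS = (p₁ − p₀) / (1 − p₀).
PS = (0.295 − 0.182) / (1 − 0.182) = 0.113 / 0.818 ≈ 0.1381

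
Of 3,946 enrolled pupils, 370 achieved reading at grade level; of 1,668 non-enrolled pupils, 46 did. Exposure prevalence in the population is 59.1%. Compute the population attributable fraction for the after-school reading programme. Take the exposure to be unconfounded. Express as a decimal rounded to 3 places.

p₁ = P(outcome | exposed) = 370/3946 = 0.093766
p₀ = P(outcome | unexposed) = 46/1668 = 0.027578
Overall risk P(Y=1) = π·p₁ + (1−π)·p₀ = 0.591×0.093766 + 0.409×0.027578 = 0.066695.
Under exogeneity, PAF = [P(Y=1) − p₀] / P(Y=1).
PAF = (0.066695 − 0.027578) / 0.066695 ≈ 0.5865

PAF ≈ 0.587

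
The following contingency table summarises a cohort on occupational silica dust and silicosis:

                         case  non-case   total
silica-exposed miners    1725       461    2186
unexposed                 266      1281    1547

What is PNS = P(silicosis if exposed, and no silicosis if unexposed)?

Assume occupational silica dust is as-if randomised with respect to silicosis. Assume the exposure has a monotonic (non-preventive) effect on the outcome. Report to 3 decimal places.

p₁ = P(outcome | exposed) = 1725/2186 = 0.78911
p₀ = P(outcome | unexposed) = 266/1547 = 0.17195
Under exogeneity and monotonicity, PNS = p₁ − p₀.
PNS = 0.78911 − 0.17195 = 0.61717

PNS ≈ 0.617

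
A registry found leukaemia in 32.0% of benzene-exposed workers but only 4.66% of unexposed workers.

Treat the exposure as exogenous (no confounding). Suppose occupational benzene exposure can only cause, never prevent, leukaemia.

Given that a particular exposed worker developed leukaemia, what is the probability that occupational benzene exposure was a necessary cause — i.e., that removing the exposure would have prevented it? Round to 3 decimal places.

PN ≈ 0.854

p₁ = 0.32, p₀ = 0.0466.
Under exogeneity and monotonicity, PN = (p₁ − p₀) / p₁.
PN = (0.32 − 0.0466) / 0.32 = 0.2734 / 0.32 ≈ 0.8544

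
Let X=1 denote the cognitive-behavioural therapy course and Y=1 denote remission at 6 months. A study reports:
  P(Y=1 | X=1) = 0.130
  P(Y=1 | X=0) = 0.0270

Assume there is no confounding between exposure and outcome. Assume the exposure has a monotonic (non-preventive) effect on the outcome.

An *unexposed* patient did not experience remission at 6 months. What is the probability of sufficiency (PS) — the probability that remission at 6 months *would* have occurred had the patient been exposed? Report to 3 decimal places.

PS ≈ 0.106

Let p₁ = 0.13, p₀ = 0.027.
Under exogeneity and monotonicity, PS = (p₁ − p₀) / (1 − p₀).
PS = (0.13 − 0.027) / (1 − 0.027) = 0.103 / 0.973 ≈ 0.1059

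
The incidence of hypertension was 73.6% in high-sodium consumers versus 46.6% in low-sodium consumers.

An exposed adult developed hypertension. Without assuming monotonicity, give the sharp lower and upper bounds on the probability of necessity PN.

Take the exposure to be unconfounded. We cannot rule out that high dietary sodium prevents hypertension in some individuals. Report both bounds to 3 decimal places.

0.367 ≤ PN ≤ 0.726

p₁ = 0.736, p₀ = 0.466.
Under exogeneity alone the bounds on PN are max{0,(p₁−p₀)/p₁} ≤ PN ≤ min{1,(1−p₀)/p₁}.
  lower = (p₁ − p₀)/p₁ = 0.27 / 0.736 ≈ 0.3668
  upper = min{1, (1 − p₀)/p₁} = 0.534 / 0.736 ≈ 0.7255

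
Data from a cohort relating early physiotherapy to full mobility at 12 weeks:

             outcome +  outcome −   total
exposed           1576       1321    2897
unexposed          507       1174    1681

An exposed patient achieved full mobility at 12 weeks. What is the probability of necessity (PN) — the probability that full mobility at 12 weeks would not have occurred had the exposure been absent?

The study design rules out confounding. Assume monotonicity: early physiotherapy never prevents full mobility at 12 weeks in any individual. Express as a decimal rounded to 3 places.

PN ≈ 0.446

p₁ = P(outcome | exposed) = 1576/2897 = 0.54401
p₀ = P(outcome | unexposed) = 507/1681 = 0.30161
Under exogeneity and monotonicity, PN = (p₁ − p₀)/p₁.
PN = (0.54401 − 0.30161) / 0.54401 ≈ 0.4456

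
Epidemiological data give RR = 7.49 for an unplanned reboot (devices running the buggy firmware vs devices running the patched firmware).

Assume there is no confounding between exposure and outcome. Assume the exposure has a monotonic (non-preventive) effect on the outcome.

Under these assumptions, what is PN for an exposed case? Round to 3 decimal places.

PN ≈ 0.866

Under exogeneity and monotonicity, PN = (RR − 1) / RR = 1 − 1/RR.
PN = (7.49 − 1) / 7.49 = 6.49 / 7.49 ≈ 0.8665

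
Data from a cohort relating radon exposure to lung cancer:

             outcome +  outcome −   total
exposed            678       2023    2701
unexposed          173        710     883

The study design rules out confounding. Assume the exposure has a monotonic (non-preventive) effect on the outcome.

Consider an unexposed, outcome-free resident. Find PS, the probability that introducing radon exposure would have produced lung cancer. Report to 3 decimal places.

p₁ = P(outcome | exposed) = 678/2701 = 0.25102
p₀ = P(outcome | unexposed) = 173/883 = 0.19592
Under exogeneity and monotonicity, PS = (p₁ − p₀)/(1 − p₀).
PS = (0.25102 − 0.19592) / 0.80408 ≈ 0.0685

PS ≈ 0.069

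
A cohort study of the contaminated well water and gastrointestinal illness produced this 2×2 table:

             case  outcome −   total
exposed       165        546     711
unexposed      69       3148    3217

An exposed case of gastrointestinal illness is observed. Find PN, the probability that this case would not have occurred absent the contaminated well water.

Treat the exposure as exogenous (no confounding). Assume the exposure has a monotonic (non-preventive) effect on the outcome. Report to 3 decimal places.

PN ≈ 0.908

p₁ = P(outcome | exposed) = 165/711 = 0.23207
p₀ = P(outcome | unexposed) = 69/3217 = 0.021449
Under exogeneity and monotonicity, PN = (p₁ − p₀)/p₁.
PN = (0.23207 − 0.021449) / 0.23207 ≈ 0.9076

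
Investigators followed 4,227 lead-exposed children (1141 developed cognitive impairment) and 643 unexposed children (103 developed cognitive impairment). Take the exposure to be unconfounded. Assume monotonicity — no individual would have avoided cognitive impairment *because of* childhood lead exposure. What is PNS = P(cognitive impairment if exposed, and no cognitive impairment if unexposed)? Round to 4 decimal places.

p₁ = P(outcome | exposed) = 1141/4227 = 0.26993
p₀ = P(outcome | unexposed) = 103/643 = 0.16019
Under exogeneity and monotonicity, PNS = p₁ − p₀.
PNS = 0.26993 − 0.16019 = 0.10974

PNS ≈ 0.1097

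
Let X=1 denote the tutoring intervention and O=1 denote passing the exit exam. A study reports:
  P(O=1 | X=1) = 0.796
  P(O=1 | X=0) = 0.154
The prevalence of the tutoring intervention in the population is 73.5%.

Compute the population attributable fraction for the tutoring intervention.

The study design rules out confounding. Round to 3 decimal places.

PAF ≈ 0.754

Let p₁ = 0.796, p₀ = 0.154.
Overall risk P(Y=1) = π·p₁ + (1−π)·p₀ = 0.735×0.796 + 0.265×0.154 = 0.62587.
Under exogeneity, PAF = [P(Y=1) − p₀] / P(Y=1).
PAF = (0.62587 − 0.154) / 0.62587 ≈ 0.7539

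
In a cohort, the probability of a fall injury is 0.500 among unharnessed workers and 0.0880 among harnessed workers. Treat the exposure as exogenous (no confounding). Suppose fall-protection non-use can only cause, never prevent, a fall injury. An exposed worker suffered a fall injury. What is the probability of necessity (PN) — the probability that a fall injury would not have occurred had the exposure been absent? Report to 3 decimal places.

PN ≈ 0.824

Let p₁ = 0.5, p₀ = 0.088.
Under exogeneity and monotonicity, PN = (p₁ − p₀) / p₁.
PN = (0.5 − 0.088) / 0.5 = 0.412 / 0.5 ≈ 0.8240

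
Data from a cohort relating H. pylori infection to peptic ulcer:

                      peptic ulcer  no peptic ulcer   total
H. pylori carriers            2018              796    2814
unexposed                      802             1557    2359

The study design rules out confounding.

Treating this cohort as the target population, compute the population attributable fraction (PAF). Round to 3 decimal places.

PAF ≈ 0.376

p₁ = P(outcome | exposed) = 2018/2814 = 0.71713
p₀ = P(outcome | unexposed) = 802/2359 = 0.33997
Exposure prevalence π = 2814/5173 = 0.54398; overall risk P(Y=1) = 0.54514.
Under exogeneity, PAF = [P(Y=1) − p₀]/P(Y=1).
PAF = (0.54514 − 0.33997) / 0.54514 ≈ 0.3764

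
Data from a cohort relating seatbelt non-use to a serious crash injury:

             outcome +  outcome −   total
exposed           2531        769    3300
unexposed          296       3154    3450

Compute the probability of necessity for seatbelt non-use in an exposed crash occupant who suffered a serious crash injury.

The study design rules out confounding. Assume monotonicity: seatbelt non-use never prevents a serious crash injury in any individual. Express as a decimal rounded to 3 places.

PN ≈ 0.888

p₁ = P(outcome | exposed) = 2531/3300 = 0.76697
p₀ = P(outcome | unexposed) = 296/3450 = 0.085797
Under exogeneity and monotonicity, PN = (p₁ − p₀)/p₁.
PN = (0.76697 − 0.085797) / 0.76697 ≈ 0.8881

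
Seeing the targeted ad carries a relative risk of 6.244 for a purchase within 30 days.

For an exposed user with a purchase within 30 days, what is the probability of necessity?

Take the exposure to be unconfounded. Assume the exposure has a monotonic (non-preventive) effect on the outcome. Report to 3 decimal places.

PN ≈ 0.840

Under exogeneity and monotonicity, PN = (RR − 1) / RR = 1 − 1/RR.
PN = (6.244 − 1) / 6.244 = 5.244 / 6.244 ≈ 0.8398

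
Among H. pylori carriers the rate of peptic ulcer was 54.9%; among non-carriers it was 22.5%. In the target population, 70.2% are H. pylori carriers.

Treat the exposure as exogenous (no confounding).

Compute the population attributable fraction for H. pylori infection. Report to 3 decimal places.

p₁ = 0.549, p₀ = 0.225.
Overall risk P(Y=1) = π·p₁ + (1−π)·p₀ = 0.702×0.549 + 0.298×0.225 = 0.45245.
Under exogeneity, PAF = [P(Y=1) − p₀] / P(Y=1).
PAF = (0.45245 − 0.225) / 0.45245 ≈ 0.5027

PAF ≈ 0.503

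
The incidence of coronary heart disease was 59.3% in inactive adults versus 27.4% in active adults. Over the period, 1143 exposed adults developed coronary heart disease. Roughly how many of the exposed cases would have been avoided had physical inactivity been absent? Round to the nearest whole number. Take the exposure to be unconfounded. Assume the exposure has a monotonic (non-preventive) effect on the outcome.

about 615 cases

p₁ = 0.593, p₀ = 0.274.
PN = (p₁ − p₀)/p₁ = (0.593 − 0.274) / 0.593 ≈ 0.53794.
Attributable cases ≈ PN × (exposed cases) = 0.53794 × 1143 ≈ 614.87.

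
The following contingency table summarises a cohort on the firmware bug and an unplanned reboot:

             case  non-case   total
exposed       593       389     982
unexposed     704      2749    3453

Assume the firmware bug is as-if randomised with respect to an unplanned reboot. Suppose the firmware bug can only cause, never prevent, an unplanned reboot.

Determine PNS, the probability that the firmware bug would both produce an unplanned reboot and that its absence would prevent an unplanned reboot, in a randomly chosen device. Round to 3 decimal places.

PNS ≈ 0.400

p₁ = P(outcome | exposed) = 593/982 = 0.60387
p₀ = P(outcome | unexposed) = 704/3453 = 0.20388
Under exogeneity and monotonicity, PNS = p₁ − p₀.
PNS = 0.60387 − 0.20388 = 0.39999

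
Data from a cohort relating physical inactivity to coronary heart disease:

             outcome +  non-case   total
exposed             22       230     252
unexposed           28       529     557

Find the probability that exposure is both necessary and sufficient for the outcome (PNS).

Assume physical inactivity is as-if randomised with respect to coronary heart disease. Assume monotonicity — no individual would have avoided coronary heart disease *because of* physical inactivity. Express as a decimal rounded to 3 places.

p₁ = P(outcome | exposed) = 22/252 = 0.087302
p₀ = P(outcome | unexposed) = 28/557 = 0.050269
Under exogeneity and monotonicity, PNS = p₁ − p₀.
PNS = 0.087302 − 0.050269 = 0.037032

PNS ≈ 0.037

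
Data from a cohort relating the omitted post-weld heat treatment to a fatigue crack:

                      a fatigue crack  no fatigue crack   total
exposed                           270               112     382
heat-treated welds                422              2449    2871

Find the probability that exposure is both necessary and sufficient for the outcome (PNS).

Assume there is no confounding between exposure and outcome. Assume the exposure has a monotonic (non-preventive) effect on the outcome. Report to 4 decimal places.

p₁ = P(outcome | exposed) = 270/382 = 0.70681
p₀ = P(outcome | unexposed) = 422/2871 = 0.14699
Under exogeneity and monotonicity, PNS = p₁ − p₀.
PNS = 0.70681 − 0.14699 = 0.55982

PNS ≈ 0.5598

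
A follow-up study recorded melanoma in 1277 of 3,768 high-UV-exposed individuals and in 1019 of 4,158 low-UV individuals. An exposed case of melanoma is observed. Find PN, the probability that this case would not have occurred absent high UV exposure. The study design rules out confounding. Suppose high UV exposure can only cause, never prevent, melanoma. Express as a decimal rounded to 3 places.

p₁ = P(outcome | exposed) = 1277/3768 = 0.33891
p₀ = P(outcome | unexposed) = 1019/4158 = 0.24507
Under exogeneity and monotonicity, PN = (p₁ − p₀) / p₁.
PN = (0.33891 − 0.24507) / 0.33891 = 0.093837 / 0.33891 ≈ 0.2769

PN ≈ 0.277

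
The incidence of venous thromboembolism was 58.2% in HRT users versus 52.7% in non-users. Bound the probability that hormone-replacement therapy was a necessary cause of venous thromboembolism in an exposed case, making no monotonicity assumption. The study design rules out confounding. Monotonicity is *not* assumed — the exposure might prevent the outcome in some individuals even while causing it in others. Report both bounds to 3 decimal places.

0.095 ≤ PN ≤ 0.813

p₁ = 0.582, p₀ = 0.527.
Under exogeneity alone the bounds on PN are max{0,(p₁−p₀)/p₁} ≤ PN ≤ min{1,(1−p₀)/p₁}.
  lower = (p₁ − p₀)/p₁ = 0.055 / 0.582 ≈ 0.0945
  upper = min{1, (1 − p₀)/p₁} = 0.473 / 0.582 ≈ 0.8127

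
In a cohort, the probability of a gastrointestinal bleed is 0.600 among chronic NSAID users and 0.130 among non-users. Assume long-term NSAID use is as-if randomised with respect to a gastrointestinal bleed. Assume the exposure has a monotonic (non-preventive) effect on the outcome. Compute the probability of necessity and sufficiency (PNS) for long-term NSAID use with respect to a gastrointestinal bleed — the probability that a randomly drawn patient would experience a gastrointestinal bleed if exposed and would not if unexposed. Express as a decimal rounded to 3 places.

PNS ≈ 0.470

Let p₁ = 0.6, p₀ = 0.13.
Under exogeneity and monotonicity, PNS = p₁ − p₀.
PNS = 0.6 − 0.13 = 0.47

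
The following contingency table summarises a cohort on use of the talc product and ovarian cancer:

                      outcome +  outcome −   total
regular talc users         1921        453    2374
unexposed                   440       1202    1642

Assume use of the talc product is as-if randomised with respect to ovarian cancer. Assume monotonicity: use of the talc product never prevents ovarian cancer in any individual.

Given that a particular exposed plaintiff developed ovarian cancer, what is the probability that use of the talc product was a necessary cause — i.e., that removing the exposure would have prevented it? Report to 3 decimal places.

PN ≈ 0.669

p₁ = P(outcome | exposed) = 1921/2374 = 0.80918
p₀ = P(outcome | unexposed) = 440/1642 = 0.26797
Under exogeneity and monotonicity, PN = (p₁ − p₀)/p₁.
PN = (0.80918 − 0.26797) / 0.80918 ≈ 0.6688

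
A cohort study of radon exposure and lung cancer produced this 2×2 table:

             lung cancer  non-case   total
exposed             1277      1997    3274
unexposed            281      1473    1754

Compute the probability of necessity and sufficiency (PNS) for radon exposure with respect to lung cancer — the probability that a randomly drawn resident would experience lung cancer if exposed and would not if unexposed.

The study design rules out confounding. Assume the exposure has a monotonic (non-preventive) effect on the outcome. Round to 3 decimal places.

p₁ = P(outcome | exposed) = 1277/3274 = 0.39004
p₀ = P(outcome | unexposed) = 281/1754 = 0.16021
Under exogeneity and monotonicity, PNS = p₁ − p₀.
PNS = 0.39004 − 0.16021 = 0.22984

PNS ≈ 0.230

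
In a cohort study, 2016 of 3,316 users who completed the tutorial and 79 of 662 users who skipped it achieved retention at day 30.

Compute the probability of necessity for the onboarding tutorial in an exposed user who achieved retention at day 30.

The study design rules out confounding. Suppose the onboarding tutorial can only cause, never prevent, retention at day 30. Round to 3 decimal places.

PN ≈ 0.804

p₁ = P(outcome | exposed) = 2016/3316 = 0.60796
p₀ = P(outcome | unexposed) = 79/662 = 0.11934
Under exogeneity and monotonicity, PN = (p₁ − p₀) / p₁.
PN = (0.60796 − 0.11934) / 0.60796 = 0.48863 / 0.60796 ≈ 0.8037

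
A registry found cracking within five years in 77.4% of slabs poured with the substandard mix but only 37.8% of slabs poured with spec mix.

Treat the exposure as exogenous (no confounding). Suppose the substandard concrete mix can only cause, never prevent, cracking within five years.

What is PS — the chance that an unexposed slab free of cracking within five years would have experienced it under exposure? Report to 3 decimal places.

PS ≈ 0.637

p₁ = 0.774, p₀ = 0.378.
Under exogeneity and monotonicity, PS = (p₁ − p₀) / (1 − p₀).
PS = (0.774 − 0.378) / (1 − 0.378) = 0.396 / 0.622 ≈ 0.6367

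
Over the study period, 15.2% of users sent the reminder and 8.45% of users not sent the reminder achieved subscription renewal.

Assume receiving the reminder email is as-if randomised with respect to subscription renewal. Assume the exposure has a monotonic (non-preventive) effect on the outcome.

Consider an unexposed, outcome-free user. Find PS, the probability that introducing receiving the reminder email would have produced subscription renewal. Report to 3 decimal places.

PS ≈ 0.074

p₁ = 0.152, p₀ = 0.0845.
Under exogeneity and monotonicity, PS = (p₁ − p₀) / (1 − p₀).
PS = (0.152 − 0.0845) / (1 − 0.0845) = 0.0675 / 0.9155 ≈ 0.0737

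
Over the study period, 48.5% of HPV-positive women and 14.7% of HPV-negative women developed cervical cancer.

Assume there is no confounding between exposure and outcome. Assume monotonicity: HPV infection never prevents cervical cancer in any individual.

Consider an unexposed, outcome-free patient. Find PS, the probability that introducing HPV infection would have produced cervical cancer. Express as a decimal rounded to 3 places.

PS ≈ 0.396

p₁ = 0.485, p₀ = 0.147.
Under exogeneity and monotonicity, PS = (p₁ − p₀) / (1 − p₀).
PS = (0.485 − 0.147) / (1 − 0.147) = 0.338 / 0.853 ≈ 0.3962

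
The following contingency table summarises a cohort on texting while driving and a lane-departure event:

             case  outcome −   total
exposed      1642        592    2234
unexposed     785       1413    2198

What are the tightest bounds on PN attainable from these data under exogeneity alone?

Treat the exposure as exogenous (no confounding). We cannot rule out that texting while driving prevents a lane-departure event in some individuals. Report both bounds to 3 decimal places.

p₁ = P(outcome | exposed) = 1642/2234 = 0.735
p₀ = P(outcome | unexposed) = 785/2198 = 0.35714
Under exogeneity alone the bounds on PN are max{0,(p₁−p₀)/p₁} ≤ PN ≤ min{1,(1−p₀)/p₁}.
  lower = (p₁ − p₀)/p₁ = 0.37786 / 0.735 ≈ 0.5141
  upper = min{1, (1 − p₀)/p₁} = 0.64286 / 0.735 ≈ 0.8746

0.514 ≤ PN ≤ 0.875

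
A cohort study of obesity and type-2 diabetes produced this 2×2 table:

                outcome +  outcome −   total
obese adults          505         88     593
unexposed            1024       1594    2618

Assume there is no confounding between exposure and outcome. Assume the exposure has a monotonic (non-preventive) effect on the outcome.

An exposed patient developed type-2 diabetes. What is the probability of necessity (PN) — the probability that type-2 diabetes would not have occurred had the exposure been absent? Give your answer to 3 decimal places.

PN ≈ 0.541

p₁ = P(outcome | exposed) = 505/593 = 0.8516
p₀ = P(outcome | unexposed) = 1024/2618 = 0.39114
Under exogeneity and monotonicity, PN = (p₁ − p₀) / p₁.
PN = (0.8516 − 0.39114) / 0.8516 = 0.46046 / 0.8516 ≈ 0.5407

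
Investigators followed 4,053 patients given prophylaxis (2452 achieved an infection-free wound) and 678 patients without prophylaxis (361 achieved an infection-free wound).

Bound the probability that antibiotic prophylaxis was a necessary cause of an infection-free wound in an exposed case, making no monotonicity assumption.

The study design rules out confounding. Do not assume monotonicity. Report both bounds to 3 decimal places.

p₁ = P(outcome | exposed) = 2452/4053 = 0.60498
p₀ = P(outcome | unexposed) = 361/678 = 0.53245
Under exogeneity alone the bounds on PN are max{0,(p₁−p₀)/p₁} ≤ PN ≤ min{1,(1−p₀)/p₁}.
  lower = (p₁ − p₀)/p₁ = 0.072536 / 0.60498 ≈ 0.1199
  upper = min{1, (1 − p₀)/p₁} = 0.46755 / 0.60498 ≈ 0.7728

0.120 ≤ PN ≤ 0.773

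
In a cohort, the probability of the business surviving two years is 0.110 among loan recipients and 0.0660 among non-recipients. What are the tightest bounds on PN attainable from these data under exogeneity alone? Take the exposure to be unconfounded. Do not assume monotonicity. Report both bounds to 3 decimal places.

Let p₁ = 0.11, p₀ = 0.066.
Under exogeneity alone the bounds on PN are max{0,(p₁−p₀)/p₁} ≤ PN ≤ min{1,(1−p₀)/p₁}.
  lower = (p₁ − p₀)/p₁ = 0.044 / 0.11 ≈ 0.4000
  upper = min{1, (1 − p₀)/p₁} = 0.934 / 0.11 ≈ 8.4909 → capped at 1

0.400 ≤ PN ≤ 1.000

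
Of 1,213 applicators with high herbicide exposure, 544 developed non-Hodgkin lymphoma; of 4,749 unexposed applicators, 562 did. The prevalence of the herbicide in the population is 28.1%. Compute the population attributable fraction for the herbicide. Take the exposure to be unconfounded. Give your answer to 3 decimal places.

p₁ = P(outcome | exposed) = 544/1213 = 0.44847
p₀ = P(outcome | unexposed) = 562/4749 = 0.11834
Overall risk P(Y=1) = π·p₁ + (1−π)·p₀ = 0.281×0.44847 + 0.719×0.11834 = 0.21111.
Under exogeneity, PAF = [P(Y=1) − p₀] / P(Y=1).
PAF = (0.21111 − 0.11834) / 0.21111 ≈ 0.4394

PAF ≈ 0.439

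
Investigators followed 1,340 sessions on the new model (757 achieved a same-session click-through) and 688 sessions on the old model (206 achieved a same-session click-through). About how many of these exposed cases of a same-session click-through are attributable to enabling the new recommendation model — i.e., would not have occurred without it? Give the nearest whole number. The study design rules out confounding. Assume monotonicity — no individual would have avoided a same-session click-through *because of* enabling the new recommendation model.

about 356 cases

p₁ = P(outcome | exposed) = 757/1340 = 0.56493
p₀ = P(outcome | unexposed) = 206/688 = 0.29942
PN = (p₁ − p₀)/p₁ = (0.56493 − 0.29942) / 0.56493 ≈ 0.46999.
Attributable cases ≈ PN × (exposed cases) = 0.46999 × 757 ≈ 355.78.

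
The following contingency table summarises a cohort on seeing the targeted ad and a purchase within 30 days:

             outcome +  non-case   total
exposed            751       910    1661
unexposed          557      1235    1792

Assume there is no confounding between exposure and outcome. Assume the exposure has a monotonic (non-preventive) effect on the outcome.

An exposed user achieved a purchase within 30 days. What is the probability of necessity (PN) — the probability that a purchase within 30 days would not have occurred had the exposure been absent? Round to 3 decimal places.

p₁ = P(outcome | exposed) = 751/1661 = 0.45214
p₀ = P(outcome | unexposed) = 557/1792 = 0.31083
Under exogeneity and monotonicity, PN = (p₁ − p₀) / p₁.
PN = (0.45214 − 0.31083) / 0.45214 = 0.14131 / 0.45214 ≈ 0.3125

PN ≈ 0.313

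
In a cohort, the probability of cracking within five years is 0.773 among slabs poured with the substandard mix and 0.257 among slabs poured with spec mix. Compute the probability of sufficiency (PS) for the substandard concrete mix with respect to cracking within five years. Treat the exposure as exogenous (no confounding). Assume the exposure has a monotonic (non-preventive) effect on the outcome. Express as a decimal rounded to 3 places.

PS ≈ 0.694

Let p₁ = 0.773, p₀ = 0.257.
Under exogeneity and monotonicity, PS = (p₁ − p₀) / (1 − p₀).
PS = (0.773 − 0.257) / (1 − 0.257) = 0.516 / 0.743 ≈ 0.6945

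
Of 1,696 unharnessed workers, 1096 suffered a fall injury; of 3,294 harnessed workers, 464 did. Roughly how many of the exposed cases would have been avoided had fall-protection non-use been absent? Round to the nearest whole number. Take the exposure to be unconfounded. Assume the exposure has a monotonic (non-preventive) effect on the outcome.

about 857 cases

p₁ = P(outcome | exposed) = 1096/1696 = 0.64623
p₀ = P(outcome | unexposed) = 464/3294 = 0.14086
PN = (p₁ − p₀)/p₁ = (0.64623 − 0.14086) / 0.64623 ≈ 0.78202.
Attributable cases ≈ PN × (exposed cases) = 0.78202 × 1096 ≈ 857.10.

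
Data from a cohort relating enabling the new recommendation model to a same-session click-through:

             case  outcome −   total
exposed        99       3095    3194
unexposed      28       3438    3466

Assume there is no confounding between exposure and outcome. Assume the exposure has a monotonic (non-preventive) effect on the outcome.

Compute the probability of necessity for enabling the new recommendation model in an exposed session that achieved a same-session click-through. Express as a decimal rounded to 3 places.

PN ≈ 0.739

p₁ = P(outcome | exposed) = 99/3194 = 0.030996
p₀ = P(outcome | unexposed) = 28/3466 = 0.0080785
Under exogeneity and monotonicity, PN = (p₁ − p₀)/p₁.
PN = (0.030996 − 0.0080785) / 0.030996 ≈ 0.7394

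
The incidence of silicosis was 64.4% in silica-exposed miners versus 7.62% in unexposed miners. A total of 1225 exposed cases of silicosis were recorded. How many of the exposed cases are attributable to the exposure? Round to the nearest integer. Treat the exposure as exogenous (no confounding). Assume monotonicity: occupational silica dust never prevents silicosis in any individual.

p₁ = 0.644, p₀ = 0.0762.
PN = (p₁ − p₀)/p₁ = (0.644 − 0.0762) / 0.644 ≈ 0.88168.
Attributable cases ≈ PN × (exposed cases) = 0.88168 × 1225 ≈ 1080.05.

about 1080 cases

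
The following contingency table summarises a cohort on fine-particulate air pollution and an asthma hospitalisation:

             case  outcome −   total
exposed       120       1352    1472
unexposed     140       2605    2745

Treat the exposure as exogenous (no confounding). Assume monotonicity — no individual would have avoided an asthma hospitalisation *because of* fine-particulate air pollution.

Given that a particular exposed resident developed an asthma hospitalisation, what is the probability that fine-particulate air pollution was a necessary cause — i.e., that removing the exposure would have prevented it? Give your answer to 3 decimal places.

p₁ = P(outcome | exposed) = 120/1472 = 0.081522
p₀ = P(outcome | unexposed) = 140/2745 = 0.051002
Under exogeneity and monotonicity, PN = (p₁ − p₀) / p₁.
PN = (0.081522 − 0.051002) / 0.081522 = 0.03052 / 0.081522 ≈ 0.3744

PN ≈ 0.374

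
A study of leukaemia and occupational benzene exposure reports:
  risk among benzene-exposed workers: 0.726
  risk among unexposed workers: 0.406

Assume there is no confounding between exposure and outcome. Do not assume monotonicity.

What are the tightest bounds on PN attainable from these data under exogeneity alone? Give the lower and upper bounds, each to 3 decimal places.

Let p₁ = 0.726, p₀ = 0.406.
Under exogeneity alone the bounds on PN are max{0,(p₁−p₀)/p₁} ≤ PN ≤ min{1,(1−p₀)/p₁}.
  lower = (p₁ − p₀)/p₁ = 0.32 / 0.726 ≈ 0.4408
  upper = min{1, (1 − p₀)/p₁} = 0.594 / 0.726 ≈ 0.8182

0.441 ≤ PN ≤ 0.818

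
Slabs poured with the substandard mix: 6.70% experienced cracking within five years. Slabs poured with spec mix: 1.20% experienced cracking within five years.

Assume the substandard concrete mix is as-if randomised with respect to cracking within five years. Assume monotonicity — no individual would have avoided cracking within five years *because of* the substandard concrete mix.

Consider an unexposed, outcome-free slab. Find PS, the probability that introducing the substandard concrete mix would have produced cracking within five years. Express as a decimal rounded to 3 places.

PS ≈ 0.056

p₁ = 0.067, p₀ = 0.012.
Under exogeneity and monotonicity, PS = (p₁ − p₀) / (1 − p₀).
PS = (0.067 − 0.012) / (1 − 0.012) = 0.055 / 0.988 ≈ 0.0557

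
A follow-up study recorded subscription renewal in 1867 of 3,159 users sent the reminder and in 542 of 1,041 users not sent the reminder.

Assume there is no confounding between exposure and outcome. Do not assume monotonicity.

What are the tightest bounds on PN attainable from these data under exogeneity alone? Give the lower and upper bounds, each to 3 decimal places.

p₁ = P(outcome | exposed) = 1867/3159 = 0.59101
p₀ = P(outcome | unexposed) = 542/1041 = 0.52065
Under exogeneity alone the bounds on PN are max{0,(p₁−p₀)/p₁} ≤ PN ≤ min{1,(1−p₀)/p₁}.
  lower = (p₁ − p₀)/p₁ = 0.070357 / 0.59101 ≈ 0.1190
  upper = min{1, (1 − p₀)/p₁} = 0.47935 / 0.59101 ≈ 0.8111

0.119 ≤ PN ≤ 0.811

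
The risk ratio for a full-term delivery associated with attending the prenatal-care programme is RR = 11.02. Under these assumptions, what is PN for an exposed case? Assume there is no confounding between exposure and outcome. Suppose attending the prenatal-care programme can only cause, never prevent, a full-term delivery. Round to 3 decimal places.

PN ≈ 0.909

Under exogeneity and monotonicity, PN = (RR − 1) / RR = 1 − 1/RR.
PN = (11.02 − 1) / 11.02 = 10.02 / 11.02 ≈ 0.9093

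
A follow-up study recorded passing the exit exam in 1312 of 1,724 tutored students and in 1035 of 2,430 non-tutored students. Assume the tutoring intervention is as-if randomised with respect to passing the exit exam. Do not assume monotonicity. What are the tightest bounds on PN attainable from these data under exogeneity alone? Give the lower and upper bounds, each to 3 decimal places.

p₁ = P(outcome | exposed) = 1312/1724 = 0.76102
p₀ = P(outcome | unexposed) = 1035/2430 = 0.42593
Under exogeneity alone the bounds on PN are max{0,(p₁−p₀)/p₁} ≤ PN ≤ min{1,(1−p₀)/p₁}.
  lower = (p₁ − p₀)/p₁ = 0.33509 / 0.76102 ≈ 0.4403
  upper = min{1, (1 − p₀)/p₁} = 0.57407 / 0.76102 ≈ 0.7543

0.440 ≤ PN ≤ 0.754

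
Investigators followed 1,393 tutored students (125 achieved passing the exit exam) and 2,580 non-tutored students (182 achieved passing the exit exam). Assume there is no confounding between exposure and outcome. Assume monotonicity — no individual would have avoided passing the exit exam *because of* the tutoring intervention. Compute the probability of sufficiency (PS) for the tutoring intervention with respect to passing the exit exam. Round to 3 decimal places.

PS ≈ 0.021

p₁ = P(outcome | exposed) = 125/1393 = 0.089734
p₀ = P(outcome | unexposed) = 182/2580 = 0.070543
Under exogeneity and monotonicity, PS = (p₁ − p₀) / (1 − p₀).
PS = (0.089734 − 0.070543) / (1 − 0.070543) = 0.019192 / 0.92946 ≈ 0.0206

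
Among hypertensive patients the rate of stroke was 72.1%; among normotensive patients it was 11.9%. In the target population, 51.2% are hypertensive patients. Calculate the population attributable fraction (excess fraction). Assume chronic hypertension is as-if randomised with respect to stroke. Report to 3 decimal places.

p₁ = 0.721, p₀ = 0.119.
Overall risk P(Y=1) = π·p₁ + (1−π)·p₀ = 0.512×0.721 + 0.488×0.119 = 0.42722.
Under exogeneity, PAF = [P(Y=1) − p₀] / P(Y=1).
PAF = (0.42722 − 0.119) / 0.42722 ≈ 0.7215

PAF ≈ 0.721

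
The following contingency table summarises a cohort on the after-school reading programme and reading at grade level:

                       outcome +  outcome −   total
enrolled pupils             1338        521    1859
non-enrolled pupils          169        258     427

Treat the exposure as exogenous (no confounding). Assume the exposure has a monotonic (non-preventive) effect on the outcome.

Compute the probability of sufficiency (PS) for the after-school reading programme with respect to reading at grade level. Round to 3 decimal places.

PS ≈ 0.536

p₁ = P(outcome | exposed) = 1338/1859 = 0.71974
p₀ = P(outcome | unexposed) = 169/427 = 0.39578
Under exogeneity and monotonicity, PS = (p₁ − p₀) / (1 − p₀).
PS = (0.71974 − 0.39578) / (1 − 0.39578) = 0.32396 / 0.60422 ≈ 0.5362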